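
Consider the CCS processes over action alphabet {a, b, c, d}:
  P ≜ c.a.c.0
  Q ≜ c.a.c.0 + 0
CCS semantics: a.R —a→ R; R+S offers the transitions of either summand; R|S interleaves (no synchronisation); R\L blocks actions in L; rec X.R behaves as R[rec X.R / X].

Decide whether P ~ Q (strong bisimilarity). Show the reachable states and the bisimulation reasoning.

P ~ Q

Reachable graph of P (4 states):
  s0 = c.a.c.0 has moves ··c··> s1
  s1 = a.c.0 has moves ··a··> s2
  s2 = c.0 has moves ··c··> s3
  s3 = 0 has moves ·
Reachable graph of Q (4 states):
  t0 = c.a.c.0 + 0 has moves ··c··> t1
  t1 = a.c.0 has moves ··a··> t2
  t2 = c.0 has moves ··c··> t3
  t3 = 0 has moves ·
Bisimilarity quotient blocks:
  B0 = {s0, t0}
  B1 = {s1, t1}
  B2 = {s2, t2}
  B3 = {s3, t3}
s0 ∈ B0, t0 ∈ B0 → same block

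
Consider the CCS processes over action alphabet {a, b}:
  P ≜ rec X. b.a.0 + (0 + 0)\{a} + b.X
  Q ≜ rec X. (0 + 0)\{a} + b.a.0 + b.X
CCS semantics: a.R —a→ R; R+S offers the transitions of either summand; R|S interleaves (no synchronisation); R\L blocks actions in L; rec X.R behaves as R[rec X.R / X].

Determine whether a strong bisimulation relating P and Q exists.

P's transition system — 3 states:
  p0 = rec X. b.a.0 + (0 + 0)\{a} + b.X → ··b··> p0, ··b··> p1
  p1 = a.0 → ··a··> p2
  p2 = 0 → ∅
Q's transition system — 3 states:
  q0 = rec X. (0 + 0)\{a} + b.a.0 + b.X → ··b··> q0, ··b··> q1
  q1 = a.0 → ··a··> q2
  q2 = 0 → ∅
Coarsest stable partition (strong bisimilarity classes):
  B0 = {p0, q0}
  B1 = {p1, q1}
  B2 = {p2, q2}
p0 ∈ B0, q0 ∈ B0 → same block

bisimilar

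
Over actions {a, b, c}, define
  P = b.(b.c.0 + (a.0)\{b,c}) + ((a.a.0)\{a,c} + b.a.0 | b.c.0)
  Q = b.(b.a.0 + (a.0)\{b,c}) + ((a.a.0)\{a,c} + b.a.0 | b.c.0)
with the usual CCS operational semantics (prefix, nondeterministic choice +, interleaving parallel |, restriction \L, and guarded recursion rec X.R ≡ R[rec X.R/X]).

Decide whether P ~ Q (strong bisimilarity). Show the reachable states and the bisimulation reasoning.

Reachable graph of P (13 states):
  p0 = b.(b.c.0 + (a.0)\{b,c}) + ((a.a.0)\{a,c} + b.a.0 | b.c.0) ⊢ ··b··> p1, ··b··> p2, ··b··> p3
  p1 = a.0 | b.c.0 ⊢ ··a··> p4, ··b··> p5
  p2 = b.a.0 | c.0 ⊢ ··b··> p5, ··c··> p6
  p3 = b.c.0 + (a.0)\{b,c} ⊢ ··a··> p7, ··b··> p8
  p4 = 0 | b.c.0 ⊢ ··b··> p9
  p5 = a.0 | c.0 ⊢ ··a··> p9, ··c··> p10
  p6 = b.a.0 | 0 ⊢ ··b··> p10
  p7 = 0\{b,c} ⊢ ∅
  p8 = c.0 ⊢ ··c··> p11
  p9 = 0 | c.0 ⊢ ··c··> p12
  p10 = a.0 | 0 ⊢ ··a··> p12
  p11 = 0 ⊢ ∅
  p12 = 0 | 0 ⊢ ∅
Reachable graph of Q (13 states):
  q0 = b.(b.a.0 + (a.0)\{b,c}) + ((a.a.0)\{a,c} + b.a.0 | b.c.0) ⊢ ··b··> q1, ··b··> q2, ··b··> q3
  q1 = a.0 | b.c.0 ⊢ ··a··> q4, ··b··> q5
  q2 = b.a.0 + (a.0)\{b,c} ⊢ ··a··> q6, ··b··> q7
  q3 = b.a.0 | c.0 ⊢ ··b··> q5, ··c··> q8
  q4 = 0 | b.c.0 ⊢ ··b··> q9
  q5 = a.0 | c.0 ⊢ ··a··> q9, ··c··> q10
  q6 = 0\{b,c} ⊢ ∅
  q7 = a.0 ⊢ ··a··> q11
  q8 = b.a.0 | 0 ⊢ ··b··> q10
  q9 = 0 | c.0 ⊢ ··c··> q12
  q10 = a.0 | 0 ⊢ ··a··> q12
  q11 = 0 ⊢ ∅
  q12 = 0 | 0 ⊢ ∅
Bisimilarity quotient blocks:
  B0 = {p0}
  B1 = {p3}
  B2 = {p8, p9, q9}
  B3 = {p11, p12, p7, q11, q12, q6}
  B4 = {p2, q3}
  B5 = {p6, q8}
  B6 = {p10, q10, q7}
  B7 = {p5, q5}
  B8 = {p1, q1}
  B9 = {p4, q4}
  B10 = {q0}
  B11 = {q2}
p0 ∈ B0, q0 ∈ B10 → different blocks

NO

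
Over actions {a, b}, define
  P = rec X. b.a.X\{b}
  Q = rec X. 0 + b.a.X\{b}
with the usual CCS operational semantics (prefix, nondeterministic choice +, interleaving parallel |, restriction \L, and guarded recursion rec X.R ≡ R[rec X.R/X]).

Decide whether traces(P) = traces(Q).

LTS(P): 3 reachable states
  p0 = rec X. b.a.X\{b} has moves —b→ p1
  p1 = a.(rec X. b.a.X\{b})\{b} has moves —a→ p2
  p2 = (rec X. b.a.X\{b})\{b} has moves (no moves)
LTS(Q): 3 reachable states
  q0 = rec X. 0 + b.a.X\{b} has moves —b→ q1
  q1 = a.(rec X. 0 + b.a.X\{b})\{b} has moves —a→ q2
  q2 = (rec X. 0 + b.a.X\{b})\{b} has moves (no moves)
Coarsest stable partition (strong bisimilarity classes):
  B0 = {p0, q0}
  B1 = {p1, q1}
  B2 = {p2, q2}
p0 ∈ B0, q0 ∈ B0 → same block
Bisimilar ⇒ trace-equivalent.

YES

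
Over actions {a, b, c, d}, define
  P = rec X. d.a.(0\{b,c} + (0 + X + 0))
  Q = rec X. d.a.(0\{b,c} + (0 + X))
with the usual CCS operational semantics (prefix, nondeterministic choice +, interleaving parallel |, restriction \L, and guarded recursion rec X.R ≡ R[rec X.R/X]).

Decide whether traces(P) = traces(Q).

P's transition system — 3 states:
  u0 = rec X. d.a.(0\{b,c} + (0 + X + 0)) :: —d→ u1
  u1 = a.(0\{b,c} + (0 + (rec X. d.a.(0\{b,c} + (0 + X + 0))) + 0)) :: —a→ u2
  u2 = 0\{b,c} + (0 + (rec X. d.a.(0\{b,c} + (0 + X + 0))) + 0) :: —d→ u1
Q's transition system — 3 states:
  v0 = rec X. d.a.(0\{b,c} + (0 + X)) :: —d→ v1
  v1 = a.(0\{b,c} + (0 + (rec X. d.a.(0\{b,c} + (0 + X))))) :: —a→ v2
  v2 = 0\{b,c} + (0 + (rec X. d.a.(0\{b,c} + (0 + X)))) :: —d→ v1
Partition-refinement fixed point:
  B0 = {u0, u2, v0, v2}
  B1 = {u1, v1}
u0 ∈ B0, v0 ∈ B0 → same block
Bisimilar ⇒ trace-equivalent.

traces(P) = traces(Q)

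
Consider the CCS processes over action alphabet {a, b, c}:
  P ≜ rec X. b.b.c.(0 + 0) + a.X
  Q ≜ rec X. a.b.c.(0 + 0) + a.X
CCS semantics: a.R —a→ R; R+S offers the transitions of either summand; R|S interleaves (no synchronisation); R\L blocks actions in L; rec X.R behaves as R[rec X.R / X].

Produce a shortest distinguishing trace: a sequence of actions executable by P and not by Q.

LTS(P): 4 reachable states
  s0 = rec X. b.b.c.(0 + 0) + a.X has moves -a-> s0, -b-> s1
  s1 = b.c.(0 + 0) has moves -b-> s2
  s2 = c.(0 + 0) has moves -c-> s3
  s3 = 0 + 0 has moves deadlocked
LTS(Q): 4 reachable states
  t0 = rec X. a.b.c.(0 + 0) + a.X has moves -a-> t0, -a-> t1
  t1 = b.c.(0 + 0) has moves -b-> t2
  t2 = c.(0 + 0) has moves -c-> t3
  t3 = 0 + 0 has moves deadlocked
Executing b from P (initial set {s0}):
  after b @ step 1: {s1}
  ✓ P
Executing b from Q (initial set {t0}):
  after b @ step 1: ∅ (Q stuck)

b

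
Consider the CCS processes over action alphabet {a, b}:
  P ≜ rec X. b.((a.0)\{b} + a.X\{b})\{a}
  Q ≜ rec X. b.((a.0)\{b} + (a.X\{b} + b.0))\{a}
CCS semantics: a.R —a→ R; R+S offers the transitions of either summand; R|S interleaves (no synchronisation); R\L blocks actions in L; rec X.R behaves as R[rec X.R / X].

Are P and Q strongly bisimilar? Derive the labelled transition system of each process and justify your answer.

Reachable graph of P (2 states):
  s0 = rec X. b.((a.0)\{b} + a.X\{b})\{a} | ··b··> s1
  s1 = ((a.0)\{b} + a.(rec X. b.((a.0)\{b} + a.X\{b})\{a})\{b})\{a} | (no moves)
Reachable graph of Q (3 states):
  t0 = rec X. b.((a.0)\{b} + (a.X\{b} + b.0))\{a} | ··b··> t1
  t1 = ((a.0)\{b} + (a.(rec X. b.((a.0)\{b} + (a.X\{b} + b.0))\{a})\{b} + b.0))\{a} | ··b··> t2
  t2 = 0\{a} | (no moves)
Partition-refinement fixed point:
  B0 = {s0, t1}
  B1 = {s1, t2}
  B2 = {t0}
s0 ∈ B0, t0 ∈ B2 → different blocks

P ≁ Q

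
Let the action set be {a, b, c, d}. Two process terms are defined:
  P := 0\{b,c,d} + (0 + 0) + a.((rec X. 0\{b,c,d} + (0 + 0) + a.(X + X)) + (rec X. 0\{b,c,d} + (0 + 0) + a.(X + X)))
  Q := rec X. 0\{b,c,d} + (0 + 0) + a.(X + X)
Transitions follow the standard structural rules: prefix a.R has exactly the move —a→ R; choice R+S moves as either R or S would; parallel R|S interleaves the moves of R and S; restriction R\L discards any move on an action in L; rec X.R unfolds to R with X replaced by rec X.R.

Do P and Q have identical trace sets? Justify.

P's transition system — 2 states:
  s0 = 0\{b,c,d} + (0 + 0) + a.((rec X. 0\{b,c,d} + (0 + 0) + a.(X + X)) + (rec X. 0\{b,c,d} + (0 + 0) + a.(X + X))) :: —a→ s1
  s1 = (rec X. 0\{b,c,d} + (0 + 0) + a.(X + X)) + (rec X. 0\{b,c,d} + (0 + 0) + a.(X + X)) :: —a→ s1
Q's transition system — 2 states:
  t0 = rec X. 0\{b,c,d} + (0 + 0) + a.(X + X) :: —a→ t1
  t1 = (rec X. 0\{b,c,d} + (0 + 0) + a.(X + X)) + (rec X. 0\{b,c,d} + (0 + 0) + a.(X + X)) :: —a→ t1
Coarsest stable partition (strong bisimilarity classes):
  B0 = {s0, s1, t0, t1}
s0 ∈ B0, t0 ∈ B0 → same block
Bisimilar ⇒ trace-equivalent.

trace-equivalent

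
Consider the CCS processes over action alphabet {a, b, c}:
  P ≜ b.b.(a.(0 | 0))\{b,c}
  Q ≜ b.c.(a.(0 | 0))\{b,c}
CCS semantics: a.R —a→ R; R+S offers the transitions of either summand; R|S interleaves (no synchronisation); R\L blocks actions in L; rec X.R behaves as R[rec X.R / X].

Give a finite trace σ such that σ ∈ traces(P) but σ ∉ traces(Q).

P's transition system — 4 states:
  s0 = b.b.(a.(0 | 0))\{b,c} :: =b=> s1
  s1 = b.(a.(0 | 0))\{b,c} :: =b=> s2
  s2 = (a.(0 | 0))\{b,c} :: =a=> s3
  s3 = (0 | 0)\{b,c} :: ∅
Q's transition system — 4 states:
  t0 = b.c.(a.(0 | 0))\{b,c} :: =b=> t1
  t1 = c.(a.(0 | 0))\{b,c} :: =c=> t2
  t2 = (a.(0 | 0))\{b,c} :: =a=> t3
  t3 = (0 | 0)\{b,c} :: ∅
Executing bb from P (initial set {s0}):
  [1] b ⇒ {s1}
  [2] b ⇒ {s2}
  ✓ P
Executing bb from Q (initial set {t0}):
  [1] b ⇒ {t1}
  [2] b ⇒ ∅  — Q cannot continue

bb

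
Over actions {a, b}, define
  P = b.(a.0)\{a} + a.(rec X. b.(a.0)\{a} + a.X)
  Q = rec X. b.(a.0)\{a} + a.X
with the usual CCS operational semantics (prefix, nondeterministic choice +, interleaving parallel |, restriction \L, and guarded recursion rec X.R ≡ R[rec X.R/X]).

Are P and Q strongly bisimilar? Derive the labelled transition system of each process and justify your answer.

Reachable graph of P (3 states):
  s0 = b.(a.0)\{a} + a.(rec X. b.(a.0)\{a} + a.X) :: -a-> s1, -b-> s2
  s1 = rec X. b.(a.0)\{a} + a.X :: -a-> s1, -b-> s2
  s2 = (a.0)\{a} :: ∅
Reachable graph of Q (2 states):
  t0 = rec X. b.(a.0)\{a} + a.X :: -a-> t0, -b-> t1
  t1 = (a.0)\{a} :: ∅
Coarsest stable partition (strong bisimilarity classes):
  B0 = {s0, s1, t0}
  B1 = {s2, t1}
s0 ∈ B0, t0 ∈ B0 → same block

bisimilar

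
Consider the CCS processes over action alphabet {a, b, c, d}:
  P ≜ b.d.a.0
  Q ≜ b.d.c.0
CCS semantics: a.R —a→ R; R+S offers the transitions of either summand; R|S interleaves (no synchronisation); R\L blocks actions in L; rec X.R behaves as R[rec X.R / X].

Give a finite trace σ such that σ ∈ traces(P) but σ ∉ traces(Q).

Reachable graph of P (4 states):
  m0 = b.d.a.0 has moves ··b··> m1
  m1 = d.a.0 has moves ··d··> m2
  m2 = a.0 has moves ··a··> m3
  m3 = 0 has moves deadlocked
Reachable graph of Q (4 states):
  n0 = b.d.c.0 has moves ··b··> n1
  n1 = d.c.0 has moves ··d··> n2
  n2 = c.0 has moves ··c··> n3
  n3 = 0 has moves deadlocked
Run σ = ⟨bda⟩ on P: start {m0}
  step 1 (b): {m1}
  step 2 (d): {m2}
  step 3 (a): {m3}
  — P admits the full trace.
Run σ = ⟨bda⟩ on Q: start {n0}
  step 1 (b): {n1}
  step 2 (d): {n2}
  step 3 (a): ∅ (Q stuck)

bda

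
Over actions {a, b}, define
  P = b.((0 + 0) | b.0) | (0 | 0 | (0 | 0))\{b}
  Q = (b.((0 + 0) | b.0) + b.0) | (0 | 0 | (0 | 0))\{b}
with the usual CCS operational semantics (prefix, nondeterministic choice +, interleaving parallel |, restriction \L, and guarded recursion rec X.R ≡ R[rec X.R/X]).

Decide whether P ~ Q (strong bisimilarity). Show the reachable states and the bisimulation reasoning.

Reachable graph of P (3 states):
  p0 = b.((0 + 0) | b.0) | (0 | 0 | (0 | 0))\{b} ⊢ —b→ p1
  p1 = (0 + 0) | b.0 | (0 | 0 | (0 | 0))\{b} ⊢ —b→ p2
  p2 = (0 + 0) | 0 | (0 | 0 | (0 | 0))\{b} ⊢ ·
Reachable graph of Q (4 states):
  q0 = (b.((0 + 0) | b.0) + b.0) | (0 | 0 | (0 | 0))\{b} ⊢ —b→ q1, —b→ q2
  q1 = (0 + 0) | b.0 | (0 | 0 | (0 | 0))\{b} ⊢ —b→ q3
  q2 = 0 | (0 | 0 | (0 | 0))\{b} ⊢ ·
  q3 = (0 + 0) | 0 | (0 | 0 | (0 | 0))\{b} ⊢ ·
Coarsest stable partition (strong bisimilarity classes):
  B0 = {p0}
  B1 = {p1, q1}
  B2 = {p2, q2, q3}
  B3 = {q0}
p0 ∈ B0, q0 ∈ B3 → different blocks

NO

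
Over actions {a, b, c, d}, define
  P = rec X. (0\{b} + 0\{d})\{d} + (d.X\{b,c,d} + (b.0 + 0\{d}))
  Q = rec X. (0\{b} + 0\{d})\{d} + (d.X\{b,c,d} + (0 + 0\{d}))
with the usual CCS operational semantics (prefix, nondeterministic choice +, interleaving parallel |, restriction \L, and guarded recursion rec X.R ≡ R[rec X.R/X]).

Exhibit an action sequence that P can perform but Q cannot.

P's transition system — 3 states:
  s0 = rec X. (0\{b} + 0\{d})\{d} + (d.X\{b,c,d} + (b.0 + 0\{d})) | -b-> s1, -d-> s2
  s1 = 0 | (no moves)
  s2 = (rec X. (0\{b} + 0\{d})\{d} + (d.X\{b,c,d} + (b.0 + 0\{d})))\{b,c,d} | (no moves)
Q's transition system — 2 states:
  t0 = rec X. (0\{b} + 0\{d})\{d} + (d.X\{b,c,d} + (0 + 0\{d})) | -d-> t1
  t1 = (rec X. (0\{b} + 0\{d})\{d} + (d.X\{b,c,d} + (0 + 0\{d})))\{b,c,d} | (no moves)
Executing b from P (initial set {s0}):
  step 1 (b): {s1}
  P completes σ.
Executing b from Q (initial set {t0}):
  step 1 (b): ∅ (Q stuck)

b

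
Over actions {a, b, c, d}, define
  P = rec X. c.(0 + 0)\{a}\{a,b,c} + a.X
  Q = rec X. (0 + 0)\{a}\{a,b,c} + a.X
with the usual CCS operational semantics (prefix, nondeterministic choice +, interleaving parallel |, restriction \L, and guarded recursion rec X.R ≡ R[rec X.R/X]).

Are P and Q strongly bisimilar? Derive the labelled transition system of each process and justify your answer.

Reachable graph of P (2 states):
  s0 = rec X. c.(0 + 0)\{a}\{a,b,c} + a.X has moves ··a··> s0, ··c··> s1
  s1 = (0 + 0)\{a}\{a,b,c} has moves (no moves)
Reachable graph of Q (1 states):
  t0 = rec X. (0 + 0)\{a}\{a,b,c} + a.X has moves ··a··> t0
Coarsest stable partition (strong bisimilarity classes):
  B0 = {s0}
  B1 = {s1}
  B2 = {t0}
s0 ∈ B0, t0 ∈ B2 → different blocks

NO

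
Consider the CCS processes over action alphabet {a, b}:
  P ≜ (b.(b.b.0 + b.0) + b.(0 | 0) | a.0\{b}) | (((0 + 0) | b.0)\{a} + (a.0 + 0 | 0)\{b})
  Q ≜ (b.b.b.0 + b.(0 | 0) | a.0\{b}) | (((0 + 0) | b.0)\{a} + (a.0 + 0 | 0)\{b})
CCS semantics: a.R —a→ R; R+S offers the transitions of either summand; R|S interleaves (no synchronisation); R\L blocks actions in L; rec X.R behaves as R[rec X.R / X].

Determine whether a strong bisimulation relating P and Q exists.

not bisimilar

Reachable graph of P (21 states):
  p0 = (b.(b.b.0 + b.0) + b.(0 | 0) | a.0\{b}) | (((0 + 0) | b.0)\{a} + (a.0 + 0 | 0)\{b}) | —a→ p1, —a→ p2, —b→ p3, —b→ p4, —b→ p5
  p1 = (b.(b.b.0 + b.0) + b.(0 | 0) | a.0\{b}) | 0\{b} | —a→ p6, —b→ p7, —b→ p8
  p2 = b.(0 | 0) | 0\{b} | (((0 + 0) | b.0)\{a} + (a.0 + 0 | 0)\{b}) | —a→ p6, —b→ p10, —b→ p9
  p3 = (b.(b.b.0 + b.0) + b.(0 | 0) | a.0\{b}) | ((0 + 0) | 0)\{a} | —a→ p10, —b→ p11, —b→ p12
  p4 = (b.b.0 + b.0) | (((0 + 0) | b.0)\{a} + (a.0 + 0 | 0)\{b}) | —a→ p7, —b→ p11, —b→ p13, —b→ p14
  p5 = 0 | 0 | a.0\{b} | (((0 + 0) | b.0)\{a} + (a.0 + 0 | 0)\{b}) | —a→ p8, —a→ p9, —b→ p12
  p6 = b.(0 | 0) | 0\{b} | 0\{b} | —b→ p15
  p7 = (b.b.0 + b.0) | 0\{b} | —b→ p16, —b→ p17
  p8 = 0 | 0 | a.0\{b} | 0\{b} | —a→ p15
  p9 = 0 | 0 | 0\{b} | (((0 + 0) | b.0)\{a} + (a.0 + 0 | 0)\{b}) | —a→ p15, —b→ p18
  p10 = b.(0 | 0) | 0\{b} | ((0 + 0) | 0)\{a} | —b→ p18
  p11 = (b.b.0 + b.0) | ((0 + 0) | 0)\{a} | —b→ p19, —b→ p20
  p12 = 0 | 0 | a.0\{b} | ((0 + 0) | 0)\{a} | —a→ p18
  p13 = 0 | (((0 + 0) | b.0)\{a} + (a.0 + 0 | 0)\{b}) | —a→ p16, —b→ p19
  p14 = b.0 | (((0 + 0) | b.0)\{a} + (a.0 + 0 | 0)\{b}) | —a→ p17, —b→ p13, —b→ p20
  p15 = 0 | 0 | 0\{b} | 0\{b} | stopped
  p16 = 0 | 0\{b} | stopped
  p17 = b.0 | 0\{b} | —b→ p16
  p18 = 0 | 0 | 0\{b} | ((0 + 0) | 0)\{a} | stopped
  p19 = 0 | ((0 + 0) | 0)\{a} | stopped
  p20 = b.0 | ((0 + 0) | 0)\{a} | —b→ p19
Reachable graph of Q (21 states):
  q0 = (b.b.b.0 + b.(0 | 0) | a.0\{b}) | (((0 + 0) | b.0)\{a} + (a.0 + 0 | 0)\{b}) | —a→ q1, —a→ q2, —b→ q3, —b→ q4, —b→ q5
  q1 = (b.b.b.0 + b.(0 | 0) | a.0\{b}) | 0\{b} | —a→ q6, —b→ q7, —b→ q8
  q2 = b.(0 | 0) | 0\{b} | (((0 + 0) | b.0)\{a} + (a.0 + 0 | 0)\{b}) | —a→ q6, —b→ q10, —b→ q9
  q3 = (b.b.b.0 + b.(0 | 0) | a.0\{b}) | ((0 + 0) | 0)\{a} | —a→ q10, —b→ q11, —b→ q12
  q4 = 0 | 0 | a.0\{b} | (((0 + 0) | b.0)\{a} + (a.0 + 0 | 0)\{b}) | —a→ q7, —a→ q9, —b→ q11
  q5 = b.b.0 | (((0 + 0) | b.0)\{a} + (a.0 + 0 | 0)\{b}) | —a→ q8, —b→ q12, —b→ q13
  q6 = b.(0 | 0) | 0\{b} | 0\{b} | —b→ q14
  q7 = 0 | 0 | a.0\{b} | 0\{b} | —a→ q14
  q8 = b.b.0 | 0\{b} | —b→ q15
  q9 = 0 | 0 | 0\{b} | (((0 + 0) | b.0)\{a} + (a.0 + 0 | 0)\{b}) | —a→ q14, —b→ q16
  q10 = b.(0 | 0) | 0\{b} | ((0 + 0) | 0)\{a} | —b→ q16
  q11 = 0 | 0 | a.0\{b} | ((0 + 0) | 0)\{a} | —a→ q16
  q12 = b.b.0 | ((0 + 0) | 0)\{a} | —b→ q17
  q13 = b.0 | (((0 + 0) | b.0)\{a} + (a.0 + 0 | 0)\{b}) | —a→ q15, —b→ q17, —b→ q18
  q14 = 0 | 0 | 0\{b} | 0\{b} | stopped
  q15 = b.0 | 0\{b} | —b→ q19
  q16 = 0 | 0 | 0\{b} | ((0 + 0) | 0)\{a} | stopped
  q17 = b.0 | ((0 + 0) | 0)\{a} | —b→ q20
  q18 = 0 | (((0 + 0) | b.0)\{a} + (a.0 + 0 | 0)\{b}) | —a→ q19, —b→ q20
  q19 = 0 | 0\{b} | stopped
  q20 = 0 | ((0 + 0) | 0)\{a} | stopped
Bisimilarity quotient blocks:
  B0 = {p0}
  B1 = {p1, p3}
  B2 = {p10, p17, p20, p6, q10, q15, q17, q6}
  B3 = {p15, p16, p18, p19, q14, q16, q19, q20}
  B4 = {p11, p7}
  B5 = {p12, p8, q11, q7}
  B6 = {p4}
  B7 = {p14, p2, q13, q2}
  B8 = {p13, p9, q18, q9}
  B9 = {p5, q4}
  B10 = {q0}
  B11 = {q1, q3}
  B12 = {q12, q8}
  B13 = {q5}
p0 ∈ B0, q0 ∈ B10 → different blocks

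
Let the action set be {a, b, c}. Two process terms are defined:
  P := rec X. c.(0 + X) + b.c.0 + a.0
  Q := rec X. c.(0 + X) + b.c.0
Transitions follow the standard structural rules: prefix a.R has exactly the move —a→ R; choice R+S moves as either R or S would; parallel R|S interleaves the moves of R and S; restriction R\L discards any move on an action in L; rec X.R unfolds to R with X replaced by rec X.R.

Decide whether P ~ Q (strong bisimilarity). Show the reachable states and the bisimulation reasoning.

NO

P's transition system — 4 states:
  m0 = rec X. c.(0 + X) + b.c.0 + a.0 ⊢ --a--▸ m1, --b--▸ m2, --c--▸ m3
  m1 = 0 ⊢ (no moves)
  m2 = c.0 ⊢ --c--▸ m1
  m3 = 0 + (rec X. c.(0 + X) + b.c.0 + a.0) ⊢ --a--▸ m1, --b--▸ m2, --c--▸ m3
Q's transition system — 4 states:
  n0 = rec X. c.(0 + X) + b.c.0 ⊢ --b--▸ n1, --c--▸ n2
  n1 = c.0 ⊢ --c--▸ n3
  n2 = 0 + (rec X. c.(0 + X) + b.c.0) ⊢ --b--▸ n1, --c--▸ n2
  n3 = 0 ⊢ (no moves)
Partition-refinement fixed point:
  B0 = {m0, m3}
  B1 = {m1, n3}
  B2 = {m2, n1}
  B3 = {n0, n2}
m0 ∈ B0, n0 ∈ B3 → different blocks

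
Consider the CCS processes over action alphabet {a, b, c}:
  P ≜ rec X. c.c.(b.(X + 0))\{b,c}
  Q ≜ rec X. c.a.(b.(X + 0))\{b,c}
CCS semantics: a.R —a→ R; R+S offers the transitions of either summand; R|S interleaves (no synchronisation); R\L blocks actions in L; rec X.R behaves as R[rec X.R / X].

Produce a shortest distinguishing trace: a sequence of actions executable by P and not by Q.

P's transition system — 3 states:
  m0 = rec X. c.c.(b.(X + 0))\{b,c} has moves -c-> m1
  m1 = c.(b.((rec X. c.c.(b.(X + 0))\{b,c}) + 0))\{b,c} has moves -c-> m2
  m2 = (b.((rec X. c.c.(b.(X + 0))\{b,c}) + 0))\{b,c} has moves ·
Q's transition system — 3 states:
  n0 = rec X. c.a.(b.(X + 0))\{b,c} has moves -c-> n1
  n1 = a.(b.((rec X. c.a.(b.(X + 0))\{b,c}) + 0))\{b,c} has moves -a-> n2
  n2 = (b.((rec X. c.a.(b.(X + 0))\{b,c}) + 0))\{b,c} has moves ·
Run σ = ⟨cc⟩ on P: start {m0}
  after c @ step 1: {m1}
  after c @ step 2: {m2}
  ✓ P
Run σ = ⟨cc⟩ on Q: start {n0}
  after c @ step 1: {n1}
  after c @ step 2: ∅ (Q stuck)

cc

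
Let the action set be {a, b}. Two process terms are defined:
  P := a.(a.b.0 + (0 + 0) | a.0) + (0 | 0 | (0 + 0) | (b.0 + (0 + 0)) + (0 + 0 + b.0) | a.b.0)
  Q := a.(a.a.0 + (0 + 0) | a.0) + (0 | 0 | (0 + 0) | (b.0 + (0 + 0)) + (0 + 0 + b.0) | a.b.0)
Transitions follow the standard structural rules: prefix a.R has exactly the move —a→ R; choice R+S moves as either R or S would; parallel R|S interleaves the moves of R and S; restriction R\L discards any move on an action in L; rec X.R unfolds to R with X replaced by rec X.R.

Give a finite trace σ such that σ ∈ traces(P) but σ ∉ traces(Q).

aab

P's transition system — 11 states:
  u0 = a.(a.b.0 + (0 + 0) | a.0) + (0 | 0 | (0 + 0) | (b.0 + (0 + 0)) + (0 + 0 + b.0) | a.b.0) :: -a-> u1, -a-> u2, -b-> u3, -b-> u4
  u1 = (0 + 0 + b.0) | b.0 :: -b-> u5, -b-> u6
  u2 = a.b.0 + (0 + 0) | a.0 :: -a-> u7, -a-> u8
  u3 = 0 | 0 | (0 + 0) | 0 :: ·
  u4 = 0 | a.b.0 :: -a-> u6
  u5 = (0 + 0 + b.0) | 0 :: -b-> u9
  u6 = 0 | b.0 :: -b-> u9
  u7 = (0 + 0) | 0 :: ·
  u8 = b.0 :: -b-> u10
  u9 = 0 | 0 :: ·
  u10 = 0 :: ·
Q's transition system — 11 states:
  v0 = a.(a.a.0 + (0 + 0) | a.0) + (0 | 0 | (0 + 0) | (b.0 + (0 + 0)) + (0 + 0 + b.0) | a.b.0) :: -a-> v1, -a-> v2, -b-> v3, -b-> v4
  v1 = (0 + 0 + b.0) | b.0 :: -b-> v5, -b-> v6
  v2 = a.a.0 + (0 + 0) | a.0 :: -a-> v7, -a-> v8
  v3 = 0 | 0 | (0 + 0) | 0 :: ·
  v4 = 0 | a.b.0 :: -a-> v6
  v5 = (0 + 0 + b.0) | 0 :: -b-> v9
  v6 = 0 | b.0 :: -b-> v9
  v7 = (0 + 0) | 0 :: ·
  v8 = a.0 :: -a-> v10
  v9 = 0 | 0 :: ·
  v10 = 0 :: ·
Run σ = ⟨aab⟩ on P: start {u0}
  after a @ step 1: {u1, u2}
  after a @ step 2: {u7, u8}
  after b @ step 3: {u10}
  ✓ P
Run σ = ⟨aab⟩ on Q: start {v0}
  after a @ step 1: {v1, v2}
  after a @ step 2: {v7, v8}
  after b @ step 3: ∅ (Q stuck)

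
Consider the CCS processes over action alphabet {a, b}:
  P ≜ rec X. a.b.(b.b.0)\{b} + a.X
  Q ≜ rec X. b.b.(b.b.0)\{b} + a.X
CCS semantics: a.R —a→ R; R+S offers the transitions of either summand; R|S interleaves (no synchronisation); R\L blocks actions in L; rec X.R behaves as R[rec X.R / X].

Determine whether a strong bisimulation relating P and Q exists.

not bisimilar

Reachable graph of P (3 states):
  p0 = rec X. a.b.(b.b.0)\{b} + a.X | --a--▸ p0, --a--▸ p1
  p1 = b.(b.b.0)\{b} | --b--▸ p2
  p2 = (b.b.0)\{b} | (no moves)
Reachable graph of Q (3 states):
  q0 = rec X. b.b.(b.b.0)\{b} + a.X | --a--▸ q0, --b--▸ q1
  q1 = b.(b.b.0)\{b} | --b--▸ q2
  q2 = (b.b.0)\{b} | (no moves)
Partition-refinement fixed point:
  B0 = {p0}
  B1 = {p1, q1}
  B2 = {p2, q2}
  B3 = {q0}
p0 ∈ B0, q0 ∈ B3 → different blocks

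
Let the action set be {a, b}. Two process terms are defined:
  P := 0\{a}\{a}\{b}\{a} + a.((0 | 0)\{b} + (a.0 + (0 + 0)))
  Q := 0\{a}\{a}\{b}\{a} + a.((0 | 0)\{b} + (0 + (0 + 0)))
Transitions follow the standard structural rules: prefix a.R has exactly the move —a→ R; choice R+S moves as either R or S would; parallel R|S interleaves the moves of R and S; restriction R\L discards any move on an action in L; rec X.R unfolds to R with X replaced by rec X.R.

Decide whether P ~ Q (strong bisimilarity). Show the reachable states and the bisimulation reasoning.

not bisimilar

LTS(P): 3 reachable states
  p0 = 0\{a}\{a}\{b}\{a} + a.((0 | 0)\{b} + (a.0 + (0 + 0))) | ··a··> p1
  p1 = (0 | 0)\{b} + (a.0 + (0 + 0)) | ··a··> p2
  p2 = 0 | ∅
LTS(Q): 2 reachable states
  q0 = 0\{a}\{a}\{b}\{a} + a.((0 | 0)\{b} + (0 + (0 + 0))) | ··a··> q1
  q1 = (0 | 0)\{b} + (0 + (0 + 0)) | ∅
Coarsest stable partition (strong bisimilarity classes):
  B0 = {p0}
  B1 = {p1, q0}
  B2 = {p2, q1}
p0 ∈ B0, q0 ∈ B1 → different blocks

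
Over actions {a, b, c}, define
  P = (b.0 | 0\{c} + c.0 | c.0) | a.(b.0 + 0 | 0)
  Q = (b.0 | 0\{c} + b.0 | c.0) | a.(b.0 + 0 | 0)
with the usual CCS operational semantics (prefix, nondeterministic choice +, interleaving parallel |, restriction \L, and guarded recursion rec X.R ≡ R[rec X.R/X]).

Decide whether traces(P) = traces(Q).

P's transition system — 15 states:
  m0 = (b.0 | 0\{c} + c.0 | c.0) | a.(b.0 + 0 | 0) → --a--▸ m1, --b--▸ m2, --c--▸ m3, --c--▸ m4
  m1 = (b.0 | 0\{c} + c.0 | c.0) | (b.0 + 0 | 0) → --b--▸ m5, --b--▸ m6, --c--▸ m7, --c--▸ m8
  m2 = 0 | 0\{c} | a.(b.0 + 0 | 0) → --a--▸ m6
  m3 = 0 | c.0 | a.(b.0 + 0 | 0) → --a--▸ m7, --c--▸ m9
  m4 = c.0 | 0 | a.(b.0 + 0 | 0) → --a--▸ m8, --c--▸ m9
  m5 = (b.0 | 0\{c} + c.0 | c.0) | 0 → --b--▸ m10, --c--▸ m11, --c--▸ m12
  m6 = 0 | 0\{c} | (b.0 + 0 | 0) → --b--▸ m10
  m7 = 0 | c.0 | (b.0 + 0 | 0) → --b--▸ m11, --c--▸ m13
  m8 = c.0 | 0 | (b.0 + 0 | 0) → --b--▸ m12, --c--▸ m13
  m9 = 0 | 0 | a.(b.0 + 0 | 0) → --a--▸ m13
  m10 = 0 | 0\{c} | 0 → ·
  m11 = 0 | c.0 | 0 → --c--▸ m14
  m12 = c.0 | 0 | 0 → --c--▸ m14
  m13 = 0 | 0 | (b.0 + 0 | 0) → --b--▸ m14
  m14 = 0 | 0 | 0 → ·
Q's transition system — 15 states:
  n0 = (b.0 | 0\{c} + b.0 | c.0) | a.(b.0 + 0 | 0) → --a--▸ n1, --b--▸ n2, --b--▸ n3, --c--▸ n4
  n1 = (b.0 | 0\{c} + b.0 | c.0) | (b.0 + 0 | 0) → --b--▸ n5, --b--▸ n6, --b--▸ n7, --c--▸ n8
  n2 = 0 | 0\{c} | a.(b.0 + 0 | 0) → --a--▸ n6
  n3 = 0 | c.0 | a.(b.0 + 0 | 0) → --a--▸ n7, --c--▸ n9
  n4 = b.0 | 0 | a.(b.0 + 0 | 0) → --a--▸ n8, --b--▸ n9
  n5 = (b.0 | 0\{c} + b.0 | c.0) | 0 → --b--▸ n10, --b--▸ n11, --c--▸ n12
  n6 = 0 | 0\{c} | (b.0 + 0 | 0) → --b--▸ n10
  n7 = 0 | c.0 | (b.0 + 0 | 0) → --b--▸ n11, --c--▸ n13
  n8 = b.0 | 0 | (b.0 + 0 | 0) → --b--▸ n12, --b--▸ n13
  n9 = 0 | 0 | a.(b.0 + 0 | 0) → --a--▸ n13
  n10 = 0 | 0\{c} | 0 → ·
  n11 = 0 | c.0 | 0 → --c--▸ n14
  n12 = b.0 | 0 | 0 → --b--▸ n14
  n13 = 0 | 0 | (b.0 + 0 | 0) → --b--▸ n14
  n14 = 0 | 0 | 0 → ·
Trace ⟨cc⟩ through P, begin at {m0}:
  [1] c ⇒ {m3, m4}
  [2] c ⇒ {m9}
  ✓ P
Trace ⟨cc⟩ through Q, begin at {n0}:
  [1] c ⇒ {n4}
  [2] c ⇒ no successor for Q

NO — witness ⟨cc⟩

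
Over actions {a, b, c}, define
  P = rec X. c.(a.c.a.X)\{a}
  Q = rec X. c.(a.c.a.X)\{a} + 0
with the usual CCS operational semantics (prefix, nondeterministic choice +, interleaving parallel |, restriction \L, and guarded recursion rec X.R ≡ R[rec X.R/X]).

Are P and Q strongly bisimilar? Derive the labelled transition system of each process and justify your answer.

P ~ Q

P's transition system — 2 states:
  p0 = rec X. c.(a.c.a.X)\{a} :: -c-> p1
  p1 = (a.c.a.(rec X. c.(a.c.a.X)\{a}))\{a} :: ∅
Q's transition system — 2 states:
  q0 = rec X. c.(a.c.a.X)\{a} + 0 :: -c-> q1
  q1 = (a.c.a.(rec X. c.(a.c.a.X)\{a} + 0))\{a} :: ∅
Bisimilarity quotient blocks:
  B0 = {p0, q0}
  B1 = {p1, q1}
p0 ∈ B0, q0 ∈ B0 → same block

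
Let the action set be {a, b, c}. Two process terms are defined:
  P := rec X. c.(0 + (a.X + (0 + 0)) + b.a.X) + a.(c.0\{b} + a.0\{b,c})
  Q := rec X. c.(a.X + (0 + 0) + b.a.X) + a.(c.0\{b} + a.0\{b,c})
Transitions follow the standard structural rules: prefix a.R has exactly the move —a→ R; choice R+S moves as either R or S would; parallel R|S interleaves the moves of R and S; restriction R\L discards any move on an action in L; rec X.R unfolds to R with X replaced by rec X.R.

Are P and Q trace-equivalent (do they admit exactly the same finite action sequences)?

YES

P's transition system — 6 states:
  m0 = rec X. c.(0 + (a.X + (0 + 0)) + b.a.X) + a.(c.0\{b} + a.0\{b,c}) | -a-> m1, -c-> m2
  m1 = c.0\{b} + a.0\{b,c} | -a-> m3, -c-> m4
  m2 = 0 + (a.(rec X. c.(0 + (a.X + (0 + 0)) + b.a.X) + a.(c.0\{b} + a.0\{b,c})) + (0 + 0)) + b.a.(rec X. c.(0 + (a.X + (0 + 0)) + b.a.X) + a.(c.0\{b} + a.0\{b,c})) | -a-> m0, -b-> m5
  m3 = 0\{b,c} | deadlocked
  m4 = 0\{b} | deadlocked
  m5 = a.(rec X. c.(0 + (a.X + (0 + 0)) + b.a.X) + a.(c.0\{b} + a.0\{b,c})) | -a-> m0
Q's transition system — 6 states:
  n0 = rec X. c.(a.X + (0 + 0) + b.a.X) + a.(c.0\{b} + a.0\{b,c}) | -a-> n1, -c-> n2
  n1 = c.0\{b} + a.0\{b,c} | -a-> n3, -c-> n4
  n2 = a.(rec X. c.(a.X + (0 + 0) + b.a.X) + a.(c.0\{b} + a.0\{b,c})) + (0 + 0) + b.a.(rec X. c.(a.X + (0 + 0) + b.a.X) + a.(c.0\{b} + a.0\{b,c})) | -a-> n0, -b-> n5
  n3 = 0\{b,c} | deadlocked
  n4 = 0\{b} | deadlocked
  n5 = a.(rec X. c.(a.X + (0 + 0) + b.a.X) + a.(c.0\{b} + a.0\{b,c})) | -a-> n0
Partition-refinement fixed point:
  B0 = {m0, n0}
  B1 = {m2, n2}
  B2 = {m5, n5}
  B3 = {m1, n1}
  B4 = {m3, m4, n3, n4}
m0 ∈ B0, n0 ∈ B0 → same block
Bisimilar ⇒ trace-equivalent.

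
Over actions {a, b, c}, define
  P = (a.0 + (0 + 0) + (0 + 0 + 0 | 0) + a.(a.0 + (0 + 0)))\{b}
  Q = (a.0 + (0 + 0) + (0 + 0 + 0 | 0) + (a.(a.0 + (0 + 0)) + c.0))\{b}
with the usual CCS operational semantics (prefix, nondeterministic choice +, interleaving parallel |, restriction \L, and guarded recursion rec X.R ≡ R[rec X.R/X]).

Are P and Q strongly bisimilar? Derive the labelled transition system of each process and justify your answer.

NO

P's transition system — 3 states:
  m0 = (a.0 + (0 + 0) + (0 + 0 + 0 | 0) + a.(a.0 + (0 + 0)))\{b} has moves =a=> m1, =a=> m2
  m1 = (a.0 + (0 + 0))\{b} has moves =a=> m2
  m2 = 0\{b} has moves deadlocked
Q's transition system — 3 states:
  n0 = (a.0 + (0 + 0) + (0 + 0 + 0 | 0) + (a.(a.0 + (0 + 0)) + c.0))\{b} has moves =a=> n1, =a=> n2, =c=> n2
  n1 = (a.0 + (0 + 0))\{b} has moves =a=> n2
  n2 = 0\{b} has moves deadlocked
Partition-refinement fixed point:
  B0 = {m0}
  B1 = {m2, n2}
  B2 = {m1, n1}
  B3 = {n0}
m0 ∈ B0, n0 ∈ B3 → different blocks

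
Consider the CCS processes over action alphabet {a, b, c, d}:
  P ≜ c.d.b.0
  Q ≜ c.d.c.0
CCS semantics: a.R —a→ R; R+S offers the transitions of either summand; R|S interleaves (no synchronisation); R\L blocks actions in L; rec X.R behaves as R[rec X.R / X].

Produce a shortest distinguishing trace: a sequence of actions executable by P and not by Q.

Reachable graph of P (4 states):
  s0 = c.d.b.0 has moves -c-> s1
  s1 = d.b.0 has moves -d-> s2
  s2 = b.0 has moves -b-> s3
  s3 = 0 has moves (no moves)
Reachable graph of Q (4 states):
  t0 = c.d.c.0 has moves -c-> t1
  t1 = d.c.0 has moves -d-> t2
  t2 = c.0 has moves -c-> t3
  t3 = 0 has moves (no moves)
Executing cdb from P (initial set {s0}):
  step 1 (c): {s1}
  step 2 (d): {s2}
  step 3 (b): {s3}
  — P admits the full trace.
Executing cdb from Q (initial set {t0}):
  step 1 (c): {t1}
  step 2 (d): {t2}
  step 3 (b): no successor for Q

cdb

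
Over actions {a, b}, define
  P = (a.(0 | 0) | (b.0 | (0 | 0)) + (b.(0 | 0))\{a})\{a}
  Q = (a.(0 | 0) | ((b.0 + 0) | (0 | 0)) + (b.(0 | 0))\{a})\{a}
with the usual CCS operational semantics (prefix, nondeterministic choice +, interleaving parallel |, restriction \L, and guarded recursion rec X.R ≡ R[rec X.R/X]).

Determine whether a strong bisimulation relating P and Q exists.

bisimilar

P's transition system — 3 states:
  m0 = (a.(0 | 0) | (b.0 | (0 | 0)) + (b.(0 | 0))\{a})\{a} → --b--▸ m1, --b--▸ m2
  m1 = (0 | 0)\{a}\{a} → deadlocked
  m2 = (a.(0 | 0) | (0 | (0 | 0)))\{a} → deadlocked
Q's transition system — 3 states:
  n0 = (a.(0 | 0) | ((b.0 + 0) | (0 | 0)) + (b.(0 | 0))\{a})\{a} → --b--▸ n1, --b--▸ n2
  n1 = (0 | 0)\{a}\{a} → deadlocked
  n2 = (a.(0 | 0) | (0 | (0 | 0)))\{a} → deadlocked
Partition-refinement fixed point:
  B0 = {m0, n0}
  B1 = {m1, m2, n1, n2}
m0 ∈ B0, n0 ∈ B0 → same block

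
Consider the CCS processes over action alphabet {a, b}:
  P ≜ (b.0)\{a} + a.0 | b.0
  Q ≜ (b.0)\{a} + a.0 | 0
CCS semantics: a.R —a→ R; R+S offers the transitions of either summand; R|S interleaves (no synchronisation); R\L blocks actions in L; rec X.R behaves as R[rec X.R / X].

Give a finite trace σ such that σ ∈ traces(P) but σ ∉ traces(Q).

LTS(P): 5 reachable states
  m0 = (b.0)\{a} + a.0 | b.0 has moves --a--▸ m1, --b--▸ m2, --b--▸ m3
  m1 = 0 | b.0 has moves --b--▸ m4
  m2 = 0\{a} has moves stopped
  m3 = a.0 | 0 has moves --a--▸ m4
  m4 = 0 | 0 has moves stopped
LTS(Q): 3 reachable states
  n0 = (b.0)\{a} + a.0 | 0 has moves --a--▸ n1, --b--▸ n2
  n1 = 0 | 0 has moves stopped
  n2 = 0\{a} has moves stopped
Executing ab from P (initial set {m0}):
  after a @ step 1: {m1}
  after b @ step 2: {m4}
  ✓ P
Executing ab from Q (initial set {n0}):
  after a @ step 1: {n1}
  after b @ step 2: ∅  — Q cannot continue

ab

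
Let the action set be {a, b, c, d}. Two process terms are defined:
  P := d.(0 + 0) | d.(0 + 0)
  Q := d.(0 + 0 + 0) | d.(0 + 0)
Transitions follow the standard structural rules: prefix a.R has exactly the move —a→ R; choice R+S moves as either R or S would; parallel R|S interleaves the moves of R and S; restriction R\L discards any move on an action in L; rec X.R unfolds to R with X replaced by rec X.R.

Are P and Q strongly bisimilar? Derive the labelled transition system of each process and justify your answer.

bisimilar

Reachable graph of P (4 states):
  p0 = d.(0 + 0) | d.(0 + 0) | —d→ p1, —d→ p2
  p1 = (0 + 0) | d.(0 + 0) | —d→ p3
  p2 = d.(0 + 0) | (0 + 0) | —d→ p3
  p3 = (0 + 0) | (0 + 0) | deadlocked
Reachable graph of Q (4 states):
  q0 = d.(0 + 0 + 0) | d.(0 + 0) | —d→ q1, —d→ q2
  q1 = (0 + 0 + 0) | d.(0 + 0) | —d→ q3
  q2 = d.(0 + 0 + 0) | (0 + 0) | —d→ q3
  q3 = (0 + 0 + 0) | (0 + 0) | deadlocked
Coarsest stable partition (strong bisimilarity classes):
  B0 = {p0, q0}
  B1 = {p1, p2, q1, q2}
  B2 = {p3, q3}
p0 ∈ B0, q0 ∈ B0 → same block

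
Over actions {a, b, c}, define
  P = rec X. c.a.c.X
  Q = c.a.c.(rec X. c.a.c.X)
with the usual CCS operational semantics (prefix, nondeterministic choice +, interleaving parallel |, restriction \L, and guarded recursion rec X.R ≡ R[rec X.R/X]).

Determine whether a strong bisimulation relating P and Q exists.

bisimilar

LTS(P): 3 reachable states
  p0 = rec X. c.a.c.X has moves -c-> p1
  p1 = a.c.(rec X. c.a.c.X) has moves -a-> p2
  p2 = c.(rec X. c.a.c.X) has moves -c-> p0
LTS(Q): 4 reachable states
  q0 = c.a.c.(rec X. c.a.c.X) has moves -c-> q1
  q1 = a.c.(rec X. c.a.c.X) has moves -a-> q2
  q2 = c.(rec X. c.a.c.X) has moves -c-> q3
  q3 = rec X. c.a.c.X has moves -c-> q1
Partition-refinement fixed point:
  B0 = {p0, q0, q3}
  B1 = {p1, q1}
  B2 = {p2, q2}
p0 ∈ B0, q0 ∈ B0 → same block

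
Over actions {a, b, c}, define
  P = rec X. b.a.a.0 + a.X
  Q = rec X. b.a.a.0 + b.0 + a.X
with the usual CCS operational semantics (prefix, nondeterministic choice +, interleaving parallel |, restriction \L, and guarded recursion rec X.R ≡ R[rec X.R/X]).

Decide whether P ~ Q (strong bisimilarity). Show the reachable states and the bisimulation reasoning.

P's transition system — 4 states:
  p0 = rec X. b.a.a.0 + a.X | —a→ p0, —b→ p1
  p1 = a.a.0 | —a→ p2
  p2 = a.0 | —a→ p3
  p3 = 0 | ∅
Q's transition system — 4 states:
  q0 = rec X. b.a.a.0 + b.0 + a.X | —a→ q0, —b→ q1, —b→ q2
  q1 = 0 | ∅
  q2 = a.a.0 | —a→ q3
  q3 = a.0 | —a→ q1
Coarsest stable partition (strong bisimilarity classes):
  B0 = {p0}
  B1 = {p1, q2}
  B2 = {p2, q3}
  B3 = {p3, q1}
  B4 = {q0}
p0 ∈ B0, q0 ∈ B4 → different blocks

NO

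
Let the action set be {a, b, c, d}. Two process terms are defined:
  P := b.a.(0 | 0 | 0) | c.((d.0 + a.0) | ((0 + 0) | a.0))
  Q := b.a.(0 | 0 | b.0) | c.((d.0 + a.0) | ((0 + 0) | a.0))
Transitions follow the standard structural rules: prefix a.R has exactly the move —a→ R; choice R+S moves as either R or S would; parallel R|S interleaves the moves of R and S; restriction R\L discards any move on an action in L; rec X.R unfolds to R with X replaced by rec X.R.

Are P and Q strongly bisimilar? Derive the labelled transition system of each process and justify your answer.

Reachable graph of P (15 states):
  s0 = b.a.(0 | 0 | 0) | c.((d.0 + a.0) | ((0 + 0) | a.0)) ⊢ ··b··> s1, ··c··> s2
  s1 = a.(0 | 0 | 0) | c.((d.0 + a.0) | ((0 + 0) | a.0)) ⊢ ··a··> s3, ··c··> s4
  s2 = b.a.(0 | 0 | 0) | ((d.0 + a.0) | ((0 + 0) | a.0)) ⊢ ··a··> s5, ··a··> s6, ··b··> s4, ··d··> s6
  s3 = 0 | 0 | 0 | c.((d.0 + a.0) | ((0 + 0) | a.0)) ⊢ ··c··> s7
  s4 = a.(0 | 0 | 0) | ((d.0 + a.0) | ((0 + 0) | a.0)) ⊢ ··a··> s7, ··a··> s8, ··a··> s9, ··d··> s9
  s5 = b.a.(0 | 0 | 0) | ((d.0 + a.0) | ((0 + 0) | 0)) ⊢ ··a··> s10, ··b··> s8, ··d··> s10
  s6 = b.a.(0 | 0 | 0) | (0 | ((0 + 0) | a.0)) ⊢ ··a··> s10, ··b··> s9
  s7 = 0 | 0 | 0 | ((d.0 + a.0) | ((0 + 0) | a.0)) ⊢ ··a··> s11, ··a··> s12, ··d··> s12
  s8 = a.(0 | 0 | 0) | ((d.0 + a.0) | ((0 + 0) | 0)) ⊢ ··a··> s11, ··a··> s13, ··d··> s13
  s9 = a.(0 | 0 | 0) | (0 | ((0 + 0) | a.0)) ⊢ ··a··> s12, ··a··> s13
  s10 = b.a.(0 | 0 | 0) | (0 | ((0 + 0) | 0)) ⊢ ··b··> s13
  s11 = 0 | 0 | 0 | ((d.0 + a.0) | ((0 + 0) | 0)) ⊢ ··a··> s14, ··d··> s14
  s12 = 0 | 0 | 0 | (0 | ((0 + 0) | a.0)) ⊢ ··a··> s14
  s13 = a.(0 | 0 | 0) | (0 | ((0 + 0) | 0)) ⊢ ··a··> s14
  s14 = 0 | 0 | 0 | (0 | ((0 + 0) | 0)) ⊢ (no moves)
Reachable graph of Q (20 states):
  t0 = b.a.(0 | 0 | b.0) | c.((d.0 + a.0) | ((0 + 0) | a.0)) ⊢ ··b··> t1, ··c··> t2
  t1 = a.(0 | 0 | b.0) | c.((d.0 + a.0) | ((0 + 0) | a.0)) ⊢ ··a··> t3, ··c··> t4
  t2 = b.a.(0 | 0 | b.0) | ((d.0 + a.0) | ((0 + 0) | a.0)) ⊢ ··a··> t5, ··a··> t6, ··b··> t4, ··d··> t6
  t3 = 0 | 0 | b.0 | c.((d.0 + a.0) | ((0 + 0) | a.0)) ⊢ ··b··> t7, ··c··> t8
  t4 = a.(0 | 0 | b.0) | ((d.0 + a.0) | ((0 + 0) | a.0)) ⊢ ··a··> t10, ··a··> t8, ··a··> t9, ··d··> t10
  t5 = b.a.(0 | 0 | b.0) | ((d.0 + a.0) | ((0 + 0) | 0)) ⊢ ··a··> t11, ··b··> t9, ··d··> t11
  t6 = b.a.(0 | 0 | b.0) | (0 | ((0 + 0) | a.0)) ⊢ ··a··> t11, ··b··> t10
  t7 = 0 | 0 | 0 | c.((d.0 + a.0) | ((0 + 0) | a.0)) ⊢ ··c··> t12
  t8 = 0 | 0 | b.0 | ((d.0 + a.0) | ((0 + 0) | a.0)) ⊢ ··a··> t13, ··a··> t14, ··b··> t12, ··d··> t14
  t9 = a.(0 | 0 | b.0) | ((d.0 + a.0) | ((0 + 0) | 0)) ⊢ ··a··> t13, ··a··> t15, ··d··> t15
  t10 = a.(0 | 0 | b.0) | (0 | ((0 + 0) | a.0)) ⊢ ··a··> t14, ··a··> t15
  t11 = b.a.(0 | 0 | b.0) | (0 | ((0 + 0) | 0)) ⊢ ··b··> t15
  t12 = 0 | 0 | 0 | ((d.0 + a.0) | ((0 + 0) | a.0)) ⊢ ··a··> t16, ··a··> t17, ··d··> t17
  t13 = 0 | 0 | b.0 | ((d.0 + a.0) | ((0 + 0) | 0)) ⊢ ··a··> t18, ··b··> t16, ··d··> t18
  t14 = 0 | 0 | b.0 | (0 | ((0 + 0) | a.0)) ⊢ ··a··> t18, ··b··> t17
  t15 = a.(0 | 0 | b.0) | (0 | ((0 + 0) | 0)) ⊢ ··a··> t18
  t16 = 0 | 0 | 0 | ((d.0 + a.0) | ((0 + 0) | 0)) ⊢ ··a··> t19, ··d··> t19
  t17 = 0 | 0 | 0 | (0 | ((0 + 0) | a.0)) ⊢ ··a··> t19
  t18 = 0 | 0 | b.0 | (0 | ((0 + 0) | 0)) ⊢ ··b··> t19
  t19 = 0 | 0 | 0 | (0 | ((0 + 0) | 0)) ⊢ (no moves)
Coarsest stable partition (strong bisimilarity classes):
  B0 = {s0}
  B1 = {s2}
  B2 = {s6}
  B3 = {s10}
  B4 = {s12, s13, t17}
  B5 = {s14, t19}
  B6 = {s9}
  B7 = {s4}
  B8 = {s7, s8, t12}
  B9 = {s11, t16}
  B10 = {s5}
  B11 = {s1}
  B12 = {s3, t7}
  B13 = {t0}
  B14 = {t2}
  B15 = {t4}
  B16 = {t8}
  B17 = {t14}
  B18 = {t18}
  B19 = {t13}
  B20 = {t10}
  B21 = {t15}
  B22 = {t9}
  B23 = {t5}
  B24 = {t11}
  B25 = {t6}
  B26 = {t1}
  B27 = {t3}
s0 ∈ B0, t0 ∈ B13 → different blocks

NO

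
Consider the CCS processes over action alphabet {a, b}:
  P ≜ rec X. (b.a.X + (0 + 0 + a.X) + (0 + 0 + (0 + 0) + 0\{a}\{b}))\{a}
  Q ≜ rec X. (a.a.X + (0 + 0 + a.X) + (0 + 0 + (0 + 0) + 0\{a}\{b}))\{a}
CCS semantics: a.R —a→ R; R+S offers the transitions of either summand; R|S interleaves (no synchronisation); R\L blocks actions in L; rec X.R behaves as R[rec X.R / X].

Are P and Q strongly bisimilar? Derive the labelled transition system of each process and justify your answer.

NO

Reachable graph of P (2 states):
  m0 = rec X. (b.a.X + (0 + 0 + a.X) + (0 + 0 + (0 + 0) + 0\{a}\{b}))\{a} :: —b→ m1
  m1 = (a.(rec X. (b.a.X + (0 + 0 + a.X) + (0 + 0 + (0 + 0) + 0\{a}\{b}))\{a}))\{a} :: ∅
Reachable graph of Q (1 states):
  n0 = rec X. (a.a.X + (0 + 0 + a.X) + (0 + 0 + (0 + 0) + 0\{a}\{b}))\{a} :: ∅
Partition-refinement fixed point:
  B0 = {m0}
  B1 = {m1, n0}
m0 ∈ B0, n0 ∈ B1 → different blocks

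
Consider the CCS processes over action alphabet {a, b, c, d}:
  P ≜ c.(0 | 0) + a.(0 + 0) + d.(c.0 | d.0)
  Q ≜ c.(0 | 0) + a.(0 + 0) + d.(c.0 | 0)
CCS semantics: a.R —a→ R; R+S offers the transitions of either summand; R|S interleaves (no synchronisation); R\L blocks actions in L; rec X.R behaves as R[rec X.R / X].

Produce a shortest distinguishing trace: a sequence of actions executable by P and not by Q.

Reachable graph of P (6 states):
  p0 = c.(0 | 0) + a.(0 + 0) + d.(c.0 | d.0) | =a=> p1, =c=> p2, =d=> p3
  p1 = 0 + 0 | (no moves)
  p2 = 0 | 0 | (no moves)
  p3 = c.0 | d.0 | =c=> p4, =d=> p5
  p4 = 0 | d.0 | =d=> p2
  p5 = c.0 | 0 | =c=> p2
Reachable graph of Q (4 states):
  q0 = c.(0 | 0) + a.(0 + 0) + d.(c.0 | 0) | =a=> q1, =c=> q2, =d=> q3
  q1 = 0 + 0 | (no moves)
  q2 = 0 | 0 | (no moves)
  q3 = c.0 | 0 | =c=> q2
Trace ⟨dd⟩ through P, begin at {p0}:
  step 1 (d): {p3}
  step 2 (d): {p5}
  ✓ P
Trace ⟨dd⟩ through Q, begin at {q0}:
  step 1 (d): {q3}
  step 2 (d): no successor for Q

dd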